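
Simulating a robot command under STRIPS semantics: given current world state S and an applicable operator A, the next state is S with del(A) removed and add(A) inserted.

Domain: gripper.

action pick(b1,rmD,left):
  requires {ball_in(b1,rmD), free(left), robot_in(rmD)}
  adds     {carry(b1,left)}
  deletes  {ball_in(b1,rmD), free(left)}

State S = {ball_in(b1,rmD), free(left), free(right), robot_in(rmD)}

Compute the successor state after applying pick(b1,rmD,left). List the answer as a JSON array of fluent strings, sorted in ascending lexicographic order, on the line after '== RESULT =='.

Progress:
  pre ⊆ S: {ball_in(b1,rmD), free(left), robot_in(rmD)} ⊆ S  — applicable
  S \ del = {free(right), robot_in(rmD)}
  ∪ add   = {carry(b1,left), free(right), robot_in(rmD)}

== RESULT ==
["carry(b1,left)", "free(right)", "robot_in(rmD)"]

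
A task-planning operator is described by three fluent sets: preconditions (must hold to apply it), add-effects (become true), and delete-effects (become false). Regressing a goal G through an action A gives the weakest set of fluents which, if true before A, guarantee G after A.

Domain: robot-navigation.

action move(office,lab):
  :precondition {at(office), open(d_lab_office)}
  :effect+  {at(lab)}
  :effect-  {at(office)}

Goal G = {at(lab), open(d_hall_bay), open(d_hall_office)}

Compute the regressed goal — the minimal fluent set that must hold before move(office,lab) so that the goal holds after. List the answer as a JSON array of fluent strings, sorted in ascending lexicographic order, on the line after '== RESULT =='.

Compute (G \ add) ∪ pre:
  G ∩ del = {}  (empty — regression defined)
  G \ add = {at(lab), open(d_hall_bay), open(d_hall_office)} \ {at(lab)} = {open(d_hall_bay), open(d_hall_office)}
  ∪ pre   = {open(d_hall_bay), open(d_hall_office)} ∪ {at(office), open(d_lab_office)}
          = {at(office), open(d_hall_bay), open(d_hall_office), open(d_lab_office)}

== RESULT ==
["at(office)", "open(d_hall_bay)", "open(d_hall_office)", "open(d_lab_office)"]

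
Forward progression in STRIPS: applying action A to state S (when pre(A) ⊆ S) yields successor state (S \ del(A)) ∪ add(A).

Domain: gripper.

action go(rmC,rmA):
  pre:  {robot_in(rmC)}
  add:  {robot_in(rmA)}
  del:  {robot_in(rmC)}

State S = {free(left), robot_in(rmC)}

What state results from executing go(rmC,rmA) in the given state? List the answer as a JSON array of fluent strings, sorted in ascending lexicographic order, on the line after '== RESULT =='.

Progress:
  pre ⊆ S: {robot_in(rmC)} ⊆ S  — applicable
  S \ del = {free(left)}
  ∪ add   = {free(left), robot_in(rmA)}

== RESULT ==
["free(left)", "robot_in(rmA)"]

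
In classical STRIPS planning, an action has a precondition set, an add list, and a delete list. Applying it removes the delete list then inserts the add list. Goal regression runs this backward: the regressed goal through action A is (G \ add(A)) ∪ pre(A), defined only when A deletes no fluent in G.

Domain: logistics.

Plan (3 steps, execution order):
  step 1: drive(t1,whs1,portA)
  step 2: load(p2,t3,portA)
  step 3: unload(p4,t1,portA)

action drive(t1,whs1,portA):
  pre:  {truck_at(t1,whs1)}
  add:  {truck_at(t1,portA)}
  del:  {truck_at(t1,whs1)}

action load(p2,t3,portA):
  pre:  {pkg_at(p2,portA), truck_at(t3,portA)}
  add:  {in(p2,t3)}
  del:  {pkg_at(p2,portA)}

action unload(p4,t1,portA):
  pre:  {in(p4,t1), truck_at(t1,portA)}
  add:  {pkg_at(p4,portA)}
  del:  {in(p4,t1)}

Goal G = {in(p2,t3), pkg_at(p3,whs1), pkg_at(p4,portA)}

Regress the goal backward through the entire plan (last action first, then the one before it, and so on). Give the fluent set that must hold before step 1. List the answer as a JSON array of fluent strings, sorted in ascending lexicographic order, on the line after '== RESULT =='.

Regress step by step:
  through step 3 (unload(p4,t1,portA)): drop {pkg_at(p4,portA)}, keep {in(p2,t3), pkg_at(p3,whs1)}, require {in(p4,t1), truck_at(t1,portA)}
    → {in(p2,t3), in(p4,t1), pkg_at(p3,whs1), truck_at(t1,portA)}
  through step 2 (load(p2,t3,portA)): drop {in(p2,t3)}, keep {in(p4,t1), pkg_at(p3,whs1), truck_at(t1,portA)}, require {pkg_at(p2,portA), truck_at(t3,portA)}
    → {in(p4,t1), pkg_at(p2,portA), pkg_at(p3,whs1), truck_at(t1,portA), truck_at(t3,portA)}
  through step 1 (drive(t1,whs1,portA)): drop {truck_at(t1,portA)}, keep {in(p4,t1), pkg_at(p2,portA), pkg_at(p3,whs1), truck_at(t3,portA)}, require {truck_at(t1,whs1)}
    → {in(p4,t1), pkg_at(p2,portA), pkg_at(p3,whs1), truck_at(t1,whs1), truck_at(t3,portA)}

== RESULT ==
["in(p4,t1)", "pkg_at(p2,portA)", "pkg_at(p3,whs1)", "truck_at(t1,whs1)", "truck_at(t3,portA)"]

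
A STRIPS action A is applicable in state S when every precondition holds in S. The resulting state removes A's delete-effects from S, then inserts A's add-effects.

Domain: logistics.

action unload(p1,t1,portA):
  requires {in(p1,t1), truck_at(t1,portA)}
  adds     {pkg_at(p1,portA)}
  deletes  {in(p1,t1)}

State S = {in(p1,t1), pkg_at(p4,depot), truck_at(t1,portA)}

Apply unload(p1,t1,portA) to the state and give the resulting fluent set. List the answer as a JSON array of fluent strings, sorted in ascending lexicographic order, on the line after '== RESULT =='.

Compute (S \ del) ∪ add:
  pre ⊆ S: {in(p1,t1), truck_at(t1,portA)} ⊆ S  — applicable
  S \ del = {pkg_at(p4,depot), truck_at(t1,portA)}
  ∪ add   = {pkg_at(p1,portA), pkg_at(p4,depot), truck_at(t1,portA)}

== RESULT ==
["pkg_at(p1,portA)", "pkg_at(p4,depot)", "truck_at(t1,portA)"]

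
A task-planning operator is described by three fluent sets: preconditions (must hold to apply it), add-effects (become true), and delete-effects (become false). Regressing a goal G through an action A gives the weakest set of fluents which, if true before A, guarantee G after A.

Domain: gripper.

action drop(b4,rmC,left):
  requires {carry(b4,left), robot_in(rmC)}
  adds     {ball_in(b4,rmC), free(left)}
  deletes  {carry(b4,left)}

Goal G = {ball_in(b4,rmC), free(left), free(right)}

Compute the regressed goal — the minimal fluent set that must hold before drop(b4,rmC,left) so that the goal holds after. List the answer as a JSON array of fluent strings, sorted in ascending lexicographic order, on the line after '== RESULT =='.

Regress:
  G ∩ del = {}  (empty — regression defined)
  G \ add = {ball_in(b4,rmC), free(left), free(right)} \ {ball_in(b4,rmC), free(left)} = {free(right)}
  ∪ pre   = {free(right)} ∪ {carry(b4,left), robot_in(rmC)}
          = {carry(b4,left), free(right), robot_in(rmC)}

== RESULT ==
["carry(b4,left)", "free(right)", "robot_in(rmC)"]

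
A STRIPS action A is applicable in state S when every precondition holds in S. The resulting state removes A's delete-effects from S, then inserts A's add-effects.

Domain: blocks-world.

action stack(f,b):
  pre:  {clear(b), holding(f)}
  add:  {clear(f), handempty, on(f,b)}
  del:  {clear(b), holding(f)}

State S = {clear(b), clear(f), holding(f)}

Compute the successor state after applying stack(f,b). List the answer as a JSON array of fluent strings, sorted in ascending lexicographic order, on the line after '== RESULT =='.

Compute (S \ del) ∪ add:
  pre ⊆ S: {clear(b), holding(f)} ⊆ S  — applicable
  S \ del = {clear(f)}
  ∪ add   = {clear(f), handempty, on(f,b)}

== RESULT ==
["clear(f)", "handempty", "on(f,b)"]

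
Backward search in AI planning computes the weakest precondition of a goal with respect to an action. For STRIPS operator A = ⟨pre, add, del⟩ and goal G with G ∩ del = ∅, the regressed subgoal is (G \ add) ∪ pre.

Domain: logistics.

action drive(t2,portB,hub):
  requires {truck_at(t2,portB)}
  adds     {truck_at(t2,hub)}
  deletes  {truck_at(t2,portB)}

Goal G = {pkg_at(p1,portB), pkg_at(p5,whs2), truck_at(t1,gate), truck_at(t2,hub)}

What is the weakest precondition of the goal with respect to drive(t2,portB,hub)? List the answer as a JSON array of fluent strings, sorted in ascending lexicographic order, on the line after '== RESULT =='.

Regress:
  G ∩ del = {}  (empty — regression defined)
  G \ add = {pkg_at(p1,portB), pkg_at(p5,whs2), truck_at(t1,gate), truck_at(t2,hub)} \ {truck_at(t2,hub)} = {pkg_at(p1,portB), pkg_at(p5,whs2), truck_at(t1,gate)}
  ∪ pre   = {pkg_at(p1,portB), pkg_at(p5,whs2), truck_at(t1,gate)} ∪ {truck_at(t2,portB)}
          = {pkg_at(p1,portB), pkg_at(p5,whs2), truck_at(t1,gate), truck_at(t2,portB)}

== RESULT ==
["pkg_at(p1,portB)", "pkg_at(p5,whs2)", "truck_at(t1,gate)", "truck_at(t2,portB)"]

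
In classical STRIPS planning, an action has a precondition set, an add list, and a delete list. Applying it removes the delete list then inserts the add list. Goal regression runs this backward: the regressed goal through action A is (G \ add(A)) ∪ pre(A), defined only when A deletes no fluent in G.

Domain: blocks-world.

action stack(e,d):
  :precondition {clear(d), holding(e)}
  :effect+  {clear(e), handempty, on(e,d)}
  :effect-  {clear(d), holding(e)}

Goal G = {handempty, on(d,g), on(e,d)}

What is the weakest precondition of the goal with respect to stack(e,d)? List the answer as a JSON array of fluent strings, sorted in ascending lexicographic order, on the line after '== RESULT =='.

Compute (G \ add) ∪ pre:
  G ∩ del = {}  (empty — regression defined)
  G \ add = {handempty, on(d,g), on(e,d)} \ {clear(e), handempty, on(e,d)} = {on(d,g)}
  ∪ pre   = {on(d,g)} ∪ {clear(d), holding(e)}
          = {clear(d), holding(e), on(d,g)}

== RESULT ==
["clear(d)", "holding(e)", "on(d,g)"]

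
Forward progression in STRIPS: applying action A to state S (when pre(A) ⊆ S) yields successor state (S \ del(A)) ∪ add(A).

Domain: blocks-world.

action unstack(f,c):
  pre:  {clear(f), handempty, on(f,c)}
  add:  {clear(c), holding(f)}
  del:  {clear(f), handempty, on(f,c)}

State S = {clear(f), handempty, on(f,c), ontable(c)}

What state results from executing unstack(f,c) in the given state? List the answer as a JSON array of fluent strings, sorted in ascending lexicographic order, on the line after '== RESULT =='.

Compute (S \ del) ∪ add:
  pre ⊆ S: {clear(f), handempty, on(f,c)} ⊆ S  — applicable
  S \ del = {ontable(c)}
  ∪ add   = {clear(c), holding(f), ontable(c)}

== RESULT ==
["clear(c)", "holding(f)", "ontable(c)"]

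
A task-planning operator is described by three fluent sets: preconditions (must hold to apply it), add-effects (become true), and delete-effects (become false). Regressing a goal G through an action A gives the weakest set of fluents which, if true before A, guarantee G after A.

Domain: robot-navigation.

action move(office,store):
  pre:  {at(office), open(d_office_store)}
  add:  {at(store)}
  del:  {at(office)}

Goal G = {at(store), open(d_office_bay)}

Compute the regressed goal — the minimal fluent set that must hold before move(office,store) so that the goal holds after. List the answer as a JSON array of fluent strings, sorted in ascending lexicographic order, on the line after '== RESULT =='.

Regress:
  G ∩ del = {}  (empty — regression defined)
  G \ add = {at(store), open(d_office_bay)} \ {at(store)} = {open(d_office_bay)}
  ∪ pre   = {open(d_office_bay)} ∪ {at(office), open(d_office_store)}
          = {at(office), open(d_office_bay), open(d_office_store)}

== RESULT ==
["at(office)", "open(d_office_bay)", "open(d_office_store)"]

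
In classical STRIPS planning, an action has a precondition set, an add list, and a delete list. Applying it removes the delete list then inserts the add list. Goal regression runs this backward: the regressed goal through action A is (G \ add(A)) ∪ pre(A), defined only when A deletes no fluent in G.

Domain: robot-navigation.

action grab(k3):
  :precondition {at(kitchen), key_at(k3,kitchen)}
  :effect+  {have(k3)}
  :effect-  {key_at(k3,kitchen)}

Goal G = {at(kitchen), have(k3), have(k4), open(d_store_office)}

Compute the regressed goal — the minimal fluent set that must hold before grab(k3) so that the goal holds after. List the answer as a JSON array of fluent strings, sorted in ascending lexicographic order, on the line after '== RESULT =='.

Regress:
  G ∩ del = {}  (empty — regression defined)
  G \ add = {at(kitchen), have(k3), have(k4), open(d_store_office)} \ {have(k3)} = {at(kitchen), have(k4), open(d_store_office)}
  ∪ pre   = {at(kitchen), have(k4), open(d_store_office)} ∪ {at(kitchen), key_at(k3,kitchen)}
          = {at(kitchen), have(k4), key_at(k3,kitchen), open(d_store_office)}

== RESULT ==
["at(kitchen)", "have(k4)", "key_at(k3,kitchen)", "open(d_store_office)"]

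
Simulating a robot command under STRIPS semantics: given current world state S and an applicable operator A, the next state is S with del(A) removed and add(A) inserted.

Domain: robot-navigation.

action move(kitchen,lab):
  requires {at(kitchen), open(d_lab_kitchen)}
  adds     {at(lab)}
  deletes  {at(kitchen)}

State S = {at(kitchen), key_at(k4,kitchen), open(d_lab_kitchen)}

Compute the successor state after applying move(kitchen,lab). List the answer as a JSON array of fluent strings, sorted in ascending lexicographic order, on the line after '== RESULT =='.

Compute (S \ del) ∪ add:
  pre ⊆ S: {at(kitchen), open(d_lab_kitchen)} ⊆ S  — applicable
  S \ del = {key_at(k4,kitchen), open(d_lab_kitchen)}
  ∪ add   = {at(lab), key_at(k4,kitchen), open(d_lab_kitchen)}

== RESULT ==
["at(lab)", "key_at(k4,kitchen)", "open(d_lab_kitchen)"]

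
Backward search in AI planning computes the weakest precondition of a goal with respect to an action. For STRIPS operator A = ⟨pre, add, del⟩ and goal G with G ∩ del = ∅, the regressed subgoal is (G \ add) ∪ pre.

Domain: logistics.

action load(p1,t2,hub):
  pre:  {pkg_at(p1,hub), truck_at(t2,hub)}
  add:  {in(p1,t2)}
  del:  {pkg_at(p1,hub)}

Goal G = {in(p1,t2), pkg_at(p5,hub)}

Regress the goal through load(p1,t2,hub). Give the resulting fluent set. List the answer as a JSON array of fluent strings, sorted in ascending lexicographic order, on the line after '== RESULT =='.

Compute (G \ add) ∪ pre:
  G ∩ del = {}  (empty — regression defined)
  G \ add = {in(p1,t2), pkg_at(p5,hub)} \ {in(p1,t2)} = {pkg_at(p5,hub)}
  ∪ pre   = {pkg_at(p5,hub)} ∪ {pkg_at(p1,hub), truck_at(t2,hub)}
          = {pkg_at(p1,hub), pkg_at(p5,hub), truck_at(t2,hub)}

== RESULT ==
["pkg_at(p1,hub)", "pkg_at(p5,hub)", "truck_at(t2,hub)"]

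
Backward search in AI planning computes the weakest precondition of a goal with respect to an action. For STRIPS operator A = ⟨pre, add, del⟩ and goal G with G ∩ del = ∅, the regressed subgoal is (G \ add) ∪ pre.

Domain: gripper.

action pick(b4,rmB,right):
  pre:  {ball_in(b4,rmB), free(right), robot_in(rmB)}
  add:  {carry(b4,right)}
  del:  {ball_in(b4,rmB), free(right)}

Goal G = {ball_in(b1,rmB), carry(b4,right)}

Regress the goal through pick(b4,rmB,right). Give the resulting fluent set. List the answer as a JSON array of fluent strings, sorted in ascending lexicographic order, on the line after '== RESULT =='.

Regress:
  G ∩ del = {}  (empty — regression defined)
  G \ add = {ball_in(b1,rmB), carry(b4,right)} \ {carry(b4,right)} = {ball_in(b1,rmB)}
  ∪ pre   = {ball_in(b1,rmB)} ∪ {ball_in(b4,rmB), free(right), robot_in(rmB)}
          = {ball_in(b1,rmB), ball_in(b4,rmB), free(right), robot_in(rmB)}

== RESULT ==
["ball_in(b1,rmB)", "ball_in(b4,rmB)", "free(right)", "robot_in(rmB)"]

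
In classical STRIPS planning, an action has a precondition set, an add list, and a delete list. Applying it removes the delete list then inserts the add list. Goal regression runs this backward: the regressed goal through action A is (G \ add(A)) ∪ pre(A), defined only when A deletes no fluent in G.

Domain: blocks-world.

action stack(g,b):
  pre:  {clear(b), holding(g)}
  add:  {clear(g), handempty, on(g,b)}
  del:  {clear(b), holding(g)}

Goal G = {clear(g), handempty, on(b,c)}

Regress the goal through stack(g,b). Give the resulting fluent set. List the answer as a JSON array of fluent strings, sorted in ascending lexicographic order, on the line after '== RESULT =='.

Regress:
  G ∩ del = {}  (empty — regression defined)
  G \ add = {clear(g), handempty, on(b,c)} \ {clear(g), handempty, on(g,b)} = {on(b,c)}
  ∪ pre   = {on(b,c)} ∪ {clear(b), holding(g)}
          = {clear(b), holding(g), on(b,c)}

== RESULT ==
["clear(b)", "holding(g)", "on(b,c)"]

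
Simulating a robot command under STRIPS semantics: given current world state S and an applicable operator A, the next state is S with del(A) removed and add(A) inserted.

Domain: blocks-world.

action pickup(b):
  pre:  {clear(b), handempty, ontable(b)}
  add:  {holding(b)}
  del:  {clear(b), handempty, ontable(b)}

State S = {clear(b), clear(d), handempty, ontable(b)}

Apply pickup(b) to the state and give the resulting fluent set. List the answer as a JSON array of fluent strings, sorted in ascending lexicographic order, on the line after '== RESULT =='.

Compute (S \ del) ∪ add:
  pre ⊆ S: {clear(b), handempty, ontable(b)} ⊆ S  — applicable
  S \ del = {clear(d)}
  ∪ add   = {clear(d), holding(b)}

== RESULT ==
["clear(d)", "holding(b)"]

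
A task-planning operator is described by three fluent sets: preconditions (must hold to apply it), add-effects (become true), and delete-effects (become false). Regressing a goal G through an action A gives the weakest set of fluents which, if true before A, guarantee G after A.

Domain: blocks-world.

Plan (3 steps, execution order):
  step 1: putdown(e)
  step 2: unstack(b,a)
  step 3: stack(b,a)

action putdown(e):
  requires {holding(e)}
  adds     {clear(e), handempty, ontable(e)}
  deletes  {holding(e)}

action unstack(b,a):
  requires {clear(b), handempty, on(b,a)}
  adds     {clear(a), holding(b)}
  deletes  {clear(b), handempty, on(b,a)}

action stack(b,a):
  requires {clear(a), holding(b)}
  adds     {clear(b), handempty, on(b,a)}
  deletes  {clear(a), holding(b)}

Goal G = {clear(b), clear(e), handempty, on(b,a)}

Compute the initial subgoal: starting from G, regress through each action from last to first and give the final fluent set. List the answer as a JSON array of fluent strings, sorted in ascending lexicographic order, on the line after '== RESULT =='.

Work backward from the goal:
  through step 3 (stack(b,a)): drop {clear(b), handempty, on(b,a)}, keep {clear(e)}, require {clear(a), holding(b)}
    → {clear(a), clear(e), holding(b)}
  through step 2 (unstack(b,a)): drop {clear(a), holding(b)}, keep {clear(e)}, require {clear(b), handempty, on(b,a)}
    → {clear(b), clear(e), handempty, on(b,a)}
  through step 1 (putdown(e)): drop {clear(e), handempty}, keep {clear(b), on(b,a)}, require {holding(e)}
    → {clear(b), holding(e), on(b,a)}

== RESULT ==
["clear(b)", "holding(e)", "on(b,a)"]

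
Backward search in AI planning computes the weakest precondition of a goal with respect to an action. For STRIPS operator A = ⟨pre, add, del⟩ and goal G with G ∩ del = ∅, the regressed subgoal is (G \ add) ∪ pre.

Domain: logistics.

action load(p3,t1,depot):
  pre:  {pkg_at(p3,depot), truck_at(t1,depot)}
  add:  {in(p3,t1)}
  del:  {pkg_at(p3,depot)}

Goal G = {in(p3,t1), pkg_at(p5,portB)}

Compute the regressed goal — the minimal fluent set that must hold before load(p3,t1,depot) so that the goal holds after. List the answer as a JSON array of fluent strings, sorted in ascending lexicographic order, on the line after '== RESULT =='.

Regress:
  G ∩ del = {}  (empty — regression defined)
  G \ add = {in(p3,t1), pkg_at(p5,portB)} \ {in(p3,t1)} = {pkg_at(p5,portB)}
  ∪ pre   = {pkg_at(p5,portB)} ∪ {pkg_at(p3,depot), truck_at(t1,depot)}
          = {pkg_at(p3,depot), pkg_at(p5,portB), truck_at(t1,depot)}

== RESULT ==
["pkg_at(p3,depot)", "pkg_at(p5,portB)", "truck_at(t1,depot)"]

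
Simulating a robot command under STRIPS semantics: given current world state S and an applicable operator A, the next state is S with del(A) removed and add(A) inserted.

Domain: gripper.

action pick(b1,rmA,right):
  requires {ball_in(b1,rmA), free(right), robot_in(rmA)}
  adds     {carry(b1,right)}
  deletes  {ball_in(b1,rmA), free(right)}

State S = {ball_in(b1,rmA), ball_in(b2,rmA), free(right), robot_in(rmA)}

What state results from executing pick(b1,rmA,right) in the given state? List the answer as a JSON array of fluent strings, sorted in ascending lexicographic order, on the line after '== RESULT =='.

Compute (S \ del) ∪ add:
  pre ⊆ S: {ball_in(b1,rmA), free(right), robot_in(rmA)} ⊆ S  — applicable
  S \ del = {ball_in(b2,rmA), robot_in(rmA)}
  ∪ add   = {ball_in(b2,rmA), carry(b1,right), robot_in(rmA)}

== RESULT ==
["ball_in(b2,rmA)", "carry(b1,right)", "robot_in(rmA)"]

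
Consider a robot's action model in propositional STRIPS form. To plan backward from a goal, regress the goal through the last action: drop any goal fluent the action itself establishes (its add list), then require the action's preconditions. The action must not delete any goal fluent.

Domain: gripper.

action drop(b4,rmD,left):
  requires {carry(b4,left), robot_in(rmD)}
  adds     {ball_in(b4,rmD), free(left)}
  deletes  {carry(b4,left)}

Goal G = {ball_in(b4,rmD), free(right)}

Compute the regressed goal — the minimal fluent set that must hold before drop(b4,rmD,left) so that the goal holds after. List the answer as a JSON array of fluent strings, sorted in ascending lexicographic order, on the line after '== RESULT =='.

Regress:
  G ∩ del = {}  (empty — regression defined)
  G \ add = {ball_in(b4,rmD), free(right)} \ {ball_in(b4,rmD), free(left)} = {free(right)}
  ∪ pre   = {free(right)} ∪ {carry(b4,left), robot_in(rmD)}
          = {carry(b4,left), free(right), robot_in(rmD)}

== RESULT ==
["carry(b4,left)", "free(right)", "robot_in(rmD)"]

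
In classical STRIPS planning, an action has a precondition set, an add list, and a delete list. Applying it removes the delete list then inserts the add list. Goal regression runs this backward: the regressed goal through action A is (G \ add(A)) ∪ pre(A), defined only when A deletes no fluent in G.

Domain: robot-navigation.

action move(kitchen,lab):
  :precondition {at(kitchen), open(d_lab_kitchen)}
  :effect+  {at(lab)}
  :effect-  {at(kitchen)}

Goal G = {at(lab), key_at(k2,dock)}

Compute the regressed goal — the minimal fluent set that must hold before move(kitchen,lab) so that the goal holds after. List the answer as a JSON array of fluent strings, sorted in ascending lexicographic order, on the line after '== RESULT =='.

Regress:
  G ∩ del = {}  (empty — regression defined)
  G \ add = {at(lab), key_at(k2,dock)} \ {at(lab)} = {key_at(k2,dock)}
  ∪ pre   = {key_at(k2,dock)} ∪ {at(kitchen), open(d_lab_kitchen)}
          = {at(kitchen), key_at(k2,dock), open(d_lab_kitchen)}

== RESULT ==
["at(kitchen)", "key_at(k2,dock)", "open(d_lab_kitchen)"]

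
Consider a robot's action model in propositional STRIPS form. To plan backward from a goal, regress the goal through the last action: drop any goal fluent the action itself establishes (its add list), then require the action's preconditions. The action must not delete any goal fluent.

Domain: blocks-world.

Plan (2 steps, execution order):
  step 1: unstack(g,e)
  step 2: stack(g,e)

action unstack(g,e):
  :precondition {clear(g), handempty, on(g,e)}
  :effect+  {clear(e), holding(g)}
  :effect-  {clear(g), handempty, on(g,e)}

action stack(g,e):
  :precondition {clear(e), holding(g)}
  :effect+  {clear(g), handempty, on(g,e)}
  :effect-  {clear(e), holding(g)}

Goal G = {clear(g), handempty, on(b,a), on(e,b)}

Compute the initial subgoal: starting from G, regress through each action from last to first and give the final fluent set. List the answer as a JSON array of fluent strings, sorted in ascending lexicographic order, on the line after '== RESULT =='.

Work backward from the goal:
  through step 2 (stack(g,e)): drop {clear(g), handempty}, keep {on(b,a), on(e,b)}, require {clear(e), holding(g)}
    → {clear(e), holding(g), on(b,a), on(e,b)}
  through step 1 (unstack(g,e)): drop {clear(e), holding(g)}, keep {on(b,a), on(e,b)}, require {clear(g), handempty, on(g,e)}
    → {clear(g), handempty, on(b,a), on(e,b), on(g,e)}

== RESULT ==
["clear(g)", "handempty", "on(b,a)", "on(e,b)", "on(g,e)"]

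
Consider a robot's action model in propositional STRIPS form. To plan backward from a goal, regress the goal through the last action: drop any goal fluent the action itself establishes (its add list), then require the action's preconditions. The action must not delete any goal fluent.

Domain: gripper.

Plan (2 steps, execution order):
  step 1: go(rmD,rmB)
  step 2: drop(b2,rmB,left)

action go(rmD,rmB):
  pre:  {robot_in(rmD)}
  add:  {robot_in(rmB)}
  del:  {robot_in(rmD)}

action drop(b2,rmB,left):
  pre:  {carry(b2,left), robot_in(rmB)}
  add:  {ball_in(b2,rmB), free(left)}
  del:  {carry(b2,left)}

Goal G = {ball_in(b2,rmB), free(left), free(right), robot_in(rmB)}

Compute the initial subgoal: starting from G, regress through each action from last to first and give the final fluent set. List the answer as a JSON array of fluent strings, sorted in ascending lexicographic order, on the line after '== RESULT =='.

Regress step by step:
  through step 2 (drop(b2,rmB,left)): drop {ball_in(b2,rmB), free(left)}, keep {free(right), robot_in(rmB)}, require {carry(b2,left), robot_in(rmB)}
    → {carry(b2,left), free(right), robot_in(rmB)}
  through step 1 (go(rmD,rmB)): drop {robot_in(rmB)}, keep {carry(b2,left), free(right)}, require {robot_in(rmD)}
    → {carry(b2,left), free(right), robot_in(rmD)}

== RESULT ==
["carry(b2,left)", "free(right)", "robot_in(rmD)"]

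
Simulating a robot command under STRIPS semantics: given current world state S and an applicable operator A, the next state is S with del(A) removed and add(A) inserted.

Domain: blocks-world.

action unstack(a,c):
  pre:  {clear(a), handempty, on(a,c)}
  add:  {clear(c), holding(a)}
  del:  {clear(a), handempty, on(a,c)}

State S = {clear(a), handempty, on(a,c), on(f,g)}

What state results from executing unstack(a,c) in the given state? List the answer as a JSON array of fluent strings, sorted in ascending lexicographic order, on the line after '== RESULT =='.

Compute (S \ del) ∪ add:
  pre ⊆ S: {clear(a), handempty, on(a,c)} ⊆ S  — applicable
  S \ del = {on(f,g)}
  ∪ add   = {clear(c), holding(a), on(f,g)}

== RESULT ==
["clear(c)", "holding(a)", "on(f,g)"]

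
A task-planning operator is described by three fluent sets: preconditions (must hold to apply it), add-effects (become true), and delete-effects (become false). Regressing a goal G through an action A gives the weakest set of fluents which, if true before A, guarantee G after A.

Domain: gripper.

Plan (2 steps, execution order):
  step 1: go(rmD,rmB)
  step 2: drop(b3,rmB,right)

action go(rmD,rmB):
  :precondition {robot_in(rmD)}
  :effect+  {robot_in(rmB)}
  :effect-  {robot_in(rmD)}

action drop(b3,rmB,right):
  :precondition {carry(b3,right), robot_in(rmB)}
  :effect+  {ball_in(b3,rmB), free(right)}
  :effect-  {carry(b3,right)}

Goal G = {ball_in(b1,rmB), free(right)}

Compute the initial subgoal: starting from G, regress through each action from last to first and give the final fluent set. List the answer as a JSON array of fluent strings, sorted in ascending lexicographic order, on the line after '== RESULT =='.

Regress step by step:
  through step 2 (drop(b3,rmB,right)): drop {free(right)}, keep {ball_in(b1,rmB)}, require {carry(b3,right), robot_in(rmB)}
    → {ball_in(b1,rmB), carry(b3,right), robot_in(rmB)}
  through step 1 (go(rmD,rmB)): drop {robot_in(rmB)}, keep {ball_in(b1,rmB), carry(b3,right)}, require {robot_in(rmD)}
    → {ball_in(b1,rmB), carry(b3,right), robot_in(rmD)}

== RESULT ==
["ball_in(b1,rmB)", "carry(b3,right)", "robot_in(rmD)"]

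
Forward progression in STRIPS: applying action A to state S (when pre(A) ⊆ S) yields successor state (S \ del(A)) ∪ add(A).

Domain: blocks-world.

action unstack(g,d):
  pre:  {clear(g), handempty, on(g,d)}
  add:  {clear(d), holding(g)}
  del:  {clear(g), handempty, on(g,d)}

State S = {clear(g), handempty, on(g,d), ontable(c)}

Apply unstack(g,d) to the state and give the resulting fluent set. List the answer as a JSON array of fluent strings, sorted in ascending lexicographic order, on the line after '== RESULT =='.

Compute (S \ del) ∪ add:
  pre ⊆ S: {clear(g), handempty, on(g,d)} ⊆ S  — applicable
  S \ del = {ontable(c)}
  ∪ add   = {clear(d), holding(g), ontable(c)}

== RESULT ==
["clear(d)", "holding(g)", "ontable(c)"]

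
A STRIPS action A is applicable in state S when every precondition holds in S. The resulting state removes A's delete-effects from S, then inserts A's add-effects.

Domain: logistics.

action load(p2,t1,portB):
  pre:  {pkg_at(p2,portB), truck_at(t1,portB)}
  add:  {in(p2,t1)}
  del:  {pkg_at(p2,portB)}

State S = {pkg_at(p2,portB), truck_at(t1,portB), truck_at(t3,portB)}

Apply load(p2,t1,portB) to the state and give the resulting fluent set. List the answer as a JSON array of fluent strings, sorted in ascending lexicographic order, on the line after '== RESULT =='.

Progress:
  pre ⊆ S: {pkg_at(p2,portB), truck_at(t1,portB)} ⊆ S  — applicable
  S \ del = {truck_at(t1,portB), truck_at(t3,portB)}
  ∪ add   = {in(p2,t1), truck_at(t1,portB), truck_at(t3,portB)}

== RESULT ==
["in(p2,t1)", "truck_at(t1,portB)", "truck_at(t3,portB)"]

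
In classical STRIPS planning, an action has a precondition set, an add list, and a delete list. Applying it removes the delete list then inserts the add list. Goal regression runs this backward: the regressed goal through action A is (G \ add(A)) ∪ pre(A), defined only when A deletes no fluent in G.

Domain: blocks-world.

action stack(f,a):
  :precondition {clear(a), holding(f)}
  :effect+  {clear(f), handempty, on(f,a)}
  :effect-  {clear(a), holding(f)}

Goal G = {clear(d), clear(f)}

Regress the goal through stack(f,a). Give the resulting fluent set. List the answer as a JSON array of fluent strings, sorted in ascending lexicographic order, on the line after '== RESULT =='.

Regress:
  G ∩ del = {}  (empty — regression defined)
  G \ add = {clear(d), clear(f)} \ {clear(f), handempty, on(f,a)} = {clear(d)}
  ∪ pre   = {clear(d)} ∪ {clear(a), holding(f)}
          = {clear(a), clear(d), holding(f)}

== RESULT ==
["clear(a)", "clear(d)", "holding(f)"]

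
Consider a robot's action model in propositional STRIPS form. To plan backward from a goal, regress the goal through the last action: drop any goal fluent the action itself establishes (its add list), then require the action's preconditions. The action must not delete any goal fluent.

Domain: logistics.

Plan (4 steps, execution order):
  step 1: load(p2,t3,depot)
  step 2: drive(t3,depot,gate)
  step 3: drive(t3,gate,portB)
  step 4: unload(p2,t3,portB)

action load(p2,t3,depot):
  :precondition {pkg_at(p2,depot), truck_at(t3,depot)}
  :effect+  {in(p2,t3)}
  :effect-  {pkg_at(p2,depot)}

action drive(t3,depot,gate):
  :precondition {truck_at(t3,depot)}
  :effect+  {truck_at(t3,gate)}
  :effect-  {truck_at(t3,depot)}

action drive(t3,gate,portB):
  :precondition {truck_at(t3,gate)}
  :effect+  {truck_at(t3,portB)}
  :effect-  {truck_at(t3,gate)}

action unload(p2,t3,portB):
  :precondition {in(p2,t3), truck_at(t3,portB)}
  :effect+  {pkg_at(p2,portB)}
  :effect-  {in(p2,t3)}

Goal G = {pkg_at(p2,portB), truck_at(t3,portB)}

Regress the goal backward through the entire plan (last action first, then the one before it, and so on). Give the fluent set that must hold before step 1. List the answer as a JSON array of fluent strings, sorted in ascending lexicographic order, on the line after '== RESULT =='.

Work backward from the goal:
  through step 4 (unload(p2,t3,portB)): drop {pkg_at(p2,portB)}, keep {truck_at(t3,portB)}, require {in(p2,t3), truck_at(t3,portB)}
    → {in(p2,t3), truck_at(t3,portB)}
  through step 3 (drive(t3,gate,portB)): drop {truck_at(t3,portB)}, keep {in(p2,t3)}, require {truck_at(t3,gate)}
    → {in(p2,t3), truck_at(t3,gate)}
  through step 2 (drive(t3,depot,gate)): drop {truck_at(t3,gate)}, keep {in(p2,t3)}, require {truck_at(t3,depot)}
    → {in(p2,t3), truck_at(t3,depot)}
  through step 1 (load(p2,t3,depot)): drop {in(p2,t3)}, keep {truck_at(t3,depot)}, require {pkg_at(p2,depot), truck_at(t3,depot)}
    → {pkg_at(p2,depot), truck_at(t3,depot)}

== RESULT ==
["pkg_at(p2,depot)", "truck_at(t3,depot)"]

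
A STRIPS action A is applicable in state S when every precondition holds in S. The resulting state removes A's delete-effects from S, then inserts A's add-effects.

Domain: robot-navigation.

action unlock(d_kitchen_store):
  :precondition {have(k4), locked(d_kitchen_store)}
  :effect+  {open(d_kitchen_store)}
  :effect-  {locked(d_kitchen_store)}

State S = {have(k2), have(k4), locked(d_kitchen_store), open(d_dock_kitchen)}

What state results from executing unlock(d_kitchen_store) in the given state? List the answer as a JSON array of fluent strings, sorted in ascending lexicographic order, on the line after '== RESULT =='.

Compute (S \ del) ∪ add:
  pre ⊆ S: {have(k4), locked(d_kitchen_store)} ⊆ S  — applicable
  S \ del = {have(k2), have(k4), open(d_dock_kitchen)}
  ∪ add   = {have(k2), have(k4), open(d_dock_kitchen), open(d_kitchen_store)}

== RESULT ==
["have(k2)", "have(k4)", "open(d_dock_kitchen)", "open(d_kitchen_store)"]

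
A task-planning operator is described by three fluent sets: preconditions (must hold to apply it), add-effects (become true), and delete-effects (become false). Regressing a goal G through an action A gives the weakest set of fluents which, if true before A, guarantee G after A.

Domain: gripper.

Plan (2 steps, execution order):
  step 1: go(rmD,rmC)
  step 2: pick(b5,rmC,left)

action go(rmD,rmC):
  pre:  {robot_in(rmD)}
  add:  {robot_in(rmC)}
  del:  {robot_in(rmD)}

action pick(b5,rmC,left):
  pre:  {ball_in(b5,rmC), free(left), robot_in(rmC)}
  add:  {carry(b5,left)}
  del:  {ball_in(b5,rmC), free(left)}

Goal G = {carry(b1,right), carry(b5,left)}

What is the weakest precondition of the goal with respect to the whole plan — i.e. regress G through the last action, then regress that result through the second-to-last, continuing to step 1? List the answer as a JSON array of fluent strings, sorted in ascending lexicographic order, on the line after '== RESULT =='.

Regress step by step:
  through step 2 (pick(b5,rmC,left)): drop {carry(b5,left)}, keep {carry(b1,right)}, require {ball_in(b5,rmC), free(left), robot_in(rmC)}
    → {ball_in(b5,rmC), carry(b1,right), free(left), robot_in(rmC)}
  through step 1 (go(rmD,rmC)): drop {robot_in(rmC)}, keep {ball_in(b5,rmC), carry(b1,right), free(left)}, require {robot_in(rmD)}
    → {ball_in(b5,rmC), carry(b1,right), free(left), robot_in(rmD)}

== RESULT ==
["ball_in(b5,rmC)", "carry(b1,right)", "free(left)", "robot_in(rmD)"]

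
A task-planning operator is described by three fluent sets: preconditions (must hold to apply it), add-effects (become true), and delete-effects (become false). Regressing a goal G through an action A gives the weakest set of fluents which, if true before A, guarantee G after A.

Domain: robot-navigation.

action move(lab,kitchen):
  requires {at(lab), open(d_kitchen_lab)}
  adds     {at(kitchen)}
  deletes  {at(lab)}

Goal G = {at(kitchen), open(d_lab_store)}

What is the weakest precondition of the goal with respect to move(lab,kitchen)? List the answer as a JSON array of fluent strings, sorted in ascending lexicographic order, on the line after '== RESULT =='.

Regress:
  G ∩ del = {}  (empty — regression defined)
  G \ add = {at(kitchen), open(d_lab_store)} \ {at(kitchen)} = {open(d_lab_store)}
  ∪ pre   = {open(d_lab_store)} ∪ {at(lab), open(d_kitchen_lab)}
          = {at(lab), open(d_kitchen_lab), open(d_lab_store)}

== RESULT ==
["at(lab)", "open(d_kitchen_lab)", "open(d_lab_store)"]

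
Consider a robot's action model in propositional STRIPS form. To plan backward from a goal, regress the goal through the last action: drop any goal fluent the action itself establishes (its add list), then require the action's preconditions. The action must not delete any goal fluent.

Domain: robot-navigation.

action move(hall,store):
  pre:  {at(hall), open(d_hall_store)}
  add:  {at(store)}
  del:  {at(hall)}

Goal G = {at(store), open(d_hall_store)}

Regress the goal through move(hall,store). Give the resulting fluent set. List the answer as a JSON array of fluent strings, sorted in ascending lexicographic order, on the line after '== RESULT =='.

Compute (G \ add) ∪ pre:
  G ∩ del = {}  (empty — regression defined)
  G \ add = {at(store), open(d_hall_store)} \ {at(store)} = {open(d_hall_store)}
  ∪ pre   = {open(d_hall_store)} ∪ {at(hall), open(d_hall_store)}
          = {at(hall), open(d_hall_store)}

== RESULT ==
["at(hall)", "open(d_hall_store)"]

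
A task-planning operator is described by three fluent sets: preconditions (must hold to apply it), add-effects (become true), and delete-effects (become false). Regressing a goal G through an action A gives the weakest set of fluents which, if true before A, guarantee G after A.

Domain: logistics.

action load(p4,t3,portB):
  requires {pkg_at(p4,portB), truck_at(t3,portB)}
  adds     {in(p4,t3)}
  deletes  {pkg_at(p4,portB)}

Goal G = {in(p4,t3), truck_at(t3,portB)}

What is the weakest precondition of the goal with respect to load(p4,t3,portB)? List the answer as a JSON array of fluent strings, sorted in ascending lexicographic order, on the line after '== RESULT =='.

Compute (G \ add) ∪ pre:
  G ∩ del = {}  (empty — regression defined)
  G \ add = {in(p4,t3), truck_at(t3,portB)} \ {in(p4,t3)} = {truck_at(t3,portB)}
  ∪ pre   = {truck_at(t3,portB)} ∪ {pkg_at(p4,portB), truck_at(t3,portB)}
          = {pkg_at(p4,portB), truck_at(t3,portB)}

== RESULT ==
["pkg_at(p4,portB)", "truck_at(t3,portB)"]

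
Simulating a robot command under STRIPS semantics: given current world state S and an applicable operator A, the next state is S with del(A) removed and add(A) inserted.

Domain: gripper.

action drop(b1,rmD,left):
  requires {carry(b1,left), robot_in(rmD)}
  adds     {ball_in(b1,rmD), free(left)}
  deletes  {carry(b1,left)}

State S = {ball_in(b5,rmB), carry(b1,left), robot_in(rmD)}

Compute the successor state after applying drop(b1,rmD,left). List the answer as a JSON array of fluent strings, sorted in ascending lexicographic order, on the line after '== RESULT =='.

Compute (S \ del) ∪ add:
  pre ⊆ S: {carry(b1,left), robot_in(rmD)} ⊆ S  — applicable
  S \ del = {ball_in(b5,rmB), robot_in(rmD)}
  ∪ add   = {ball_in(b1,rmD), ball_in(b5,rmB), free(left), robot_in(rmD)}

== RESULT ==
["ball_in(b1,rmD)", "ball_in(b5,rmB)", "free(left)", "robot_in(rmD)"]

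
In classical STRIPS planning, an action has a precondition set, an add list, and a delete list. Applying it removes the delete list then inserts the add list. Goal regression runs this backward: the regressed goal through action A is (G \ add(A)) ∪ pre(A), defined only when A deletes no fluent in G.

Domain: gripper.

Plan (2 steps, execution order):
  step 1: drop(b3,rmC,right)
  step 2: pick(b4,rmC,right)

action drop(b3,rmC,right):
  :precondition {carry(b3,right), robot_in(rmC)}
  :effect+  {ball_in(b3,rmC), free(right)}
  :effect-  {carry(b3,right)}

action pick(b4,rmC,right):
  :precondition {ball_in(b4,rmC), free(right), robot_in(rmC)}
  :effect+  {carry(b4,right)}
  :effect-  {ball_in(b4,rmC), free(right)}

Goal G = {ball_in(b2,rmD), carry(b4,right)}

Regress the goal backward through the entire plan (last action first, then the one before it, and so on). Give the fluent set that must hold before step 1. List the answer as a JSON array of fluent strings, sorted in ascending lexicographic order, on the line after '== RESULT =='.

Work backward from the goal:
  through step 2 (pick(b4,rmC,right)): drop {carry(b4,right)}, keep {ball_in(b2,rmD)}, require {ball_in(b4,rmC), free(right), robot_in(rmC)}
    → {ball_in(b2,rmD), ball_in(b4,rmC), free(right), robot_in(rmC)}
  through step 1 (drop(b3,rmC,right)): drop {free(right)}, keep {ball_in(b2,rmD), ball_in(b4,rmC), robot_in(rmC)}, require {carry(b3,right), robot_in(rmC)}
    → {ball_in(b2,rmD), ball_in(b4,rmC), carry(b3,right), robot_in(rmC)}

== RESULT ==
["ball_in(b2,rmD)", "ball_in(b4,rmC)", "carry(b3,right)", "robot_in(rmC)"]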